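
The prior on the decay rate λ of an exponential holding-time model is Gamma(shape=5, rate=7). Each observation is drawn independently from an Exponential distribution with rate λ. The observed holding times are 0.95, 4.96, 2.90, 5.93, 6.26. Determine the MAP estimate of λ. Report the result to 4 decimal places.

The Exponential(rate=λ) likelihood is ∝ λ^n e^(−λΣtᵢ). Here n = 5 and Σtᵢ = 0.95 + 4.96 + 2.90 + 5.93 + 6.26 = 21.
Posterior ∝ λ^4e^(−7λ) · λ^5e^(−21λ) = λ^9e^(−28λ), i.e. Gamma(10, 28).
Mode = (a−1)/b = 9/28 ≈ 0.3214.

λ̂_MAP = 0.3214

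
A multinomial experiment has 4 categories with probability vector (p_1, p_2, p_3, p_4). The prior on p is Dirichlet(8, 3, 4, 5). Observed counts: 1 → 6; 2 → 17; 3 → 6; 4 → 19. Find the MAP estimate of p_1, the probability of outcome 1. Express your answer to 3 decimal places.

The posterior is Dirichlet(αᵢ + nᵢ) = Dirichlet(14, 20, 10, 24).
For a Dirichlet(a₁,…,a_K) with all aᵢ > 1, the mode has j-th component (aⱼ − 1)/(Σaᵢ − K).
Here Σaᵢ = 68 and K = 4, so p_1 = (14 − 1)/(68 − 4) = 13/64 ≈ 0.203.

MAP estimate: 0.203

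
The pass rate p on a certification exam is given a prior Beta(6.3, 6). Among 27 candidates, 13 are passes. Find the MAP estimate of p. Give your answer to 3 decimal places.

p̂_MAP = 0.491

Prior: Beta(6.3, 6).
Data: 13 successes in 27 trials. The binomial likelihood contributes p^13(1−p)^14, so the posterior is Beta(6.3+13, 6+14) = Beta(19.3, 20).
For Beta(a, b) with a, b > 1 the mode is (a−1)/(a+b−2) = 18.3/37.3 ≈ 0.491.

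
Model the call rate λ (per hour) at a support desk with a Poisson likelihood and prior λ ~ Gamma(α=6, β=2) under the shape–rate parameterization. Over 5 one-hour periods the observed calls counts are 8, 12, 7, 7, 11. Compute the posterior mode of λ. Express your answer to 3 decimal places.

Σxᵢ = 8+12+7+7+11 = 45, with n = 5.
Posterior ∝ λ^5e^(−2λ) · λ^45e^(−5λ) = λ^50e^(−7λ), i.e. Gamma(shape=51, rate=7).
The mode of a Gamma(a, b) with a ≥ 1 (shape–rate) is (a−1)/b = 50/7 ≈ 7.143.

λ̂_MAP = 7.143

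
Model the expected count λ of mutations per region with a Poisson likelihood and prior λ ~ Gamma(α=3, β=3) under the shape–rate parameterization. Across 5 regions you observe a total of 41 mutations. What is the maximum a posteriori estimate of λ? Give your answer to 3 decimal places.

λ̂_MAP = 5.375

Σxᵢ = 41, n = 5.
Posterior ∝ λ^2e^(−3λ) · λ^41e^(−5λ) = λ^43e^(−8λ), i.e. Gamma(shape=44, rate=8).
The mode of a Gamma(a, b) with a ≥ 1 (shape–rate) is (a−1)/b = 43/8 ≈ 5.375.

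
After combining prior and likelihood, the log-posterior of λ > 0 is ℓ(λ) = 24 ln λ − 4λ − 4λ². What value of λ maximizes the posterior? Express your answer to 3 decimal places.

ℓ'(λ) = 24/λ − 4 − 8λ. Setting this to zero and multiplying by λ: 8λ² + 4λ − 24 = 0.
λ = (−4 + √(4² + 4·8·24)) / (2·8) = (−4 + √784) / 16 = (−4 + 28)/16 = 3/2.
ℓ''(λ) = −24/λ² − 8 < 0, confirming a maximum.

λ̂_MAP = 1.500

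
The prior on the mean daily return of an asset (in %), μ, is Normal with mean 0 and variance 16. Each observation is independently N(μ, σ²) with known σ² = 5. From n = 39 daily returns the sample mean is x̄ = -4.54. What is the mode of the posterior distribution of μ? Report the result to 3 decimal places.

n = 39, x̄ = -4.54.
For a Normal prior and Normal likelihood with known variance, the posterior is Normal; its mode equals its mean, the precision-weighted average.
Prior precision 1/σ₀² = 1/16 = 0.0625; data precision n/σ² = 39/5 = 7.8.
μ̂ = (0.0625·0 + 7.8·(-4.54)) / (0.0625 + 7.8) = (-35.412)/7.8625 = -70824/15725 ≈ -4.504.

μ̂_MAP = -4.504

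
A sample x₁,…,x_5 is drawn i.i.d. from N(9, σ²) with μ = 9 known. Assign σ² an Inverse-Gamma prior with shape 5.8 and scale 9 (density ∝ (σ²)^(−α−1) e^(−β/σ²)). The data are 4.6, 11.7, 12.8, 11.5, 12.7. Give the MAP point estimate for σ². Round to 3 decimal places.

Sum of squared deviations about the known mean: SS = (4.6−9)² + (11.7−9)² + (12.8−9)² + (11.5−9)² + (12.7−9)² = 61.03.
The Normal likelihood contributes (σ²)^(−n/2) exp(−SS/(2σ²)), so the posterior is Inverse-Gamma(α + n/2, β + SS/2) = Inverse-Gamma(8.3, 39.515).
The mode of Inverse-Gamma(a, b) is b/(a+1) = 39.515/9.3 ≈ 4.249.

σ̂²_MAP = 4.249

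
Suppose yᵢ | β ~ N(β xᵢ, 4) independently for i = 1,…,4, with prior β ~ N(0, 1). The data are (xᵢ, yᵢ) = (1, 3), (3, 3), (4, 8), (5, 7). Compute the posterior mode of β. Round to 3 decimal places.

β̂_MAP = 1.436

log p(β | y) = −Σ(yᵢ − βxᵢ)²/(2·4) − β²/(2·1) + const.
Setting the derivative to zero: Σxᵢ(yᵢ − βxᵢ)/4 − β/1 = 0, so β = Σxᵢyᵢ / (Σxᵢ² + σ²/τ²).
Σxᵢyᵢ = 1·3 + 3·3 + 4·8 + 5·7 = 79; Σxᵢ² = 51; σ²/τ² = 4.
β̂_MAP = 79 / (51 + 4) = 79/55 ≈ 1.436.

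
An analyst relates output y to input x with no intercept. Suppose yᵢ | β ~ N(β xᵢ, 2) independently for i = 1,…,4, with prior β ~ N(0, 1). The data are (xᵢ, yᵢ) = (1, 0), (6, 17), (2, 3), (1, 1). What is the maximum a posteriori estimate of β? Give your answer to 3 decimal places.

β̂_MAP = 2.477

log p(β | y) = −Σ(yᵢ − βxᵢ)²/(2·2) − β²/(2·1) + const.
Setting the derivative to zero: Σxᵢ(yᵢ − βxᵢ)/2 − β/1 = 0, so β = Σxᵢyᵢ / (Σxᵢ² + σ²/τ²).
Σxᵢyᵢ = 1·0 + 6·17 + 2·3 + 1·1 = 109; Σxᵢ² = 42; σ²/τ² = 2.
β̂_MAP = 109 / (42 + 2) = 109/44 ≈ 2.477.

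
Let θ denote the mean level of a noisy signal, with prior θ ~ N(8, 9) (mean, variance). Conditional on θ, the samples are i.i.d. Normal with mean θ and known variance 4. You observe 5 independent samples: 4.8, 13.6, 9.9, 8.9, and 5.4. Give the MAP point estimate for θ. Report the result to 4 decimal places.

θ̂_MAP = 8.4776

n = 5; x̄ = (4.8 + 13.6 + 9.9 + 8.9 + 5.4)/5 = 42.6/5 = 8.52.
For a Normal prior and Normal likelihood with known variance, the posterior is Normal; its mode equals its mean, the precision-weighted average.
Prior precision 1/σ₀² = 1/9; data precision n/σ² = 5/4 = 1.25.
θ̂ = ((1/9)·8 + 1.25·8.52) / (1/9 + 1.25) = (2077/180)/(49/36) = 2077/245 ≈ 8.4776.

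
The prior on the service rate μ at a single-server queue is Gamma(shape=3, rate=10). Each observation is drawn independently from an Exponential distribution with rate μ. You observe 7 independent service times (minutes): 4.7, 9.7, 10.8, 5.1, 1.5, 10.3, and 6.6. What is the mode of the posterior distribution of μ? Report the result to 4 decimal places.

The Exponential(rate=μ) likelihood is ∝ μ^n e^(−μΣtᵢ). Here n = 7 and Σtᵢ = 4.7 + 9.7 + 10.8 + 5.1 + 1.5 + 10.3 + 6.6 = 48.7.
Posterior ∝ μ^2e^(−10μ) · μ^7e^(−48.7μ) = μ^9e^(−58.7μ), i.e. Gamma(10, 58.7).
Mode = (a−1)/b = 9/58.7 ≈ 0.1533.

μ̂_MAP = 0.1533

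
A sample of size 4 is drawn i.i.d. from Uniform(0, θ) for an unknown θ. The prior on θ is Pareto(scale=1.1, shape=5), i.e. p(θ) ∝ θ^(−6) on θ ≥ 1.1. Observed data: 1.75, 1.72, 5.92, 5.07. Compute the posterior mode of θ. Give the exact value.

θ̂_MAP = 5.92

The Uniform(0, θ) likelihood is θ^(−n) for θ ≥ max(xᵢ), zero otherwise. Here max(xᵢ) = 5.92.
Posterior ∝ θ^(−6) · θ^(−4) = θ^(−10) on θ ≥ max(1.1, 5.92) = 5.92.
This density is strictly decreasing in θ, so the posterior mode lies at the lower boundary of the support.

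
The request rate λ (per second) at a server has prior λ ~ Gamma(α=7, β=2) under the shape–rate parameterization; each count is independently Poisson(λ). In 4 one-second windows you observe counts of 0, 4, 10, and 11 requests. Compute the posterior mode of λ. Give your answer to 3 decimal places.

λ̂_MAP = 5.167

Σxᵢ = 0+4+10+11 = 25, with n = 4.
Posterior ∝ λ^6e^(−2λ) · λ^25e^(−4λ) = λ^31e^(−6λ), i.e. Gamma(shape=32, rate=6).
The mode of a Gamma(a, b) with a ≥ 1 (shape–rate) is (a−1)/b = 31/6 ≈ 5.167.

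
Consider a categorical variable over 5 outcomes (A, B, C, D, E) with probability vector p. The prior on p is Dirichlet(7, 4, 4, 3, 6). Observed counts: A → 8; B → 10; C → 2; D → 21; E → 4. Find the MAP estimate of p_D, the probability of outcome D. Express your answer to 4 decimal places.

MAP estimate of p_D = 0.3594

The posterior is Dirichlet(αᵢ + nᵢ) = Dirichlet(15, 14, 6, 24, 10).
For a Dirichlet(a₁,…,a_K) with all aᵢ > 1, the mode has j-th component (aⱼ − 1)/(Σaᵢ − K).
Here Σaᵢ = 69 and K = 5, so p_D = (24 − 1)/(69 − 5) = 23/64 ≈ 0.3594.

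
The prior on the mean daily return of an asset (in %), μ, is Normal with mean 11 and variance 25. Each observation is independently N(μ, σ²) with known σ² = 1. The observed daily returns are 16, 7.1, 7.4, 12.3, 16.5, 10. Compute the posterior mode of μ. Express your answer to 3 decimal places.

μ̂_MAP = 11.546

n = 6; x̄ = (16 + 7.1 + 7.4 + 12.3 + 16.5 + 10)/6 = 69.3/6 = 11.55.
For a Normal prior and Normal likelihood with known variance, the posterior is Normal; its mode equals its mean, the precision-weighted average.
Prior precision 1/σ₀² = 1/25 = 0.04; data precision n/σ² = 6/1 = 6.
μ̂ = (0.04·11 + 6·11.55) / (0.04 + 6) = 69.74/6.04 = 3487/302 ≈ 11.546.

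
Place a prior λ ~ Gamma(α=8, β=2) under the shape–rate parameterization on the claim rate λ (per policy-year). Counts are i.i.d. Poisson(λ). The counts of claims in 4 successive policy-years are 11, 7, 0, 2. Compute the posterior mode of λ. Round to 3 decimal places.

λ̂_MAP = 4.500

Σxᵢ = 11+7+0+2 = 20, with n = 4.
Posterior ∝ λ^7e^(−2λ) · λ^20e^(−4λ) = λ^27e^(−6λ), i.e. Gamma(shape=28, rate=6).
The mode of a Gamma(a, b) with a ≥ 1 (shape–rate) is (a−1)/b = 27/6 ≈ 4.500.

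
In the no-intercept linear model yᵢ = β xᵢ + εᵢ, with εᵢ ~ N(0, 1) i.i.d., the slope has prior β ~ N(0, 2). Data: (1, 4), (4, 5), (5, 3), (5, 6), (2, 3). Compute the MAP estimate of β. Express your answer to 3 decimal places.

β̂_MAP = 1.049

log p(β | y) = −Σ(yᵢ − βxᵢ)²/(2·1) − β²/(2·2) + const.
Setting the derivative to zero: Σxᵢ(yᵢ − βxᵢ)/1 − β/2 = 0, so β = Σxᵢyᵢ / (Σxᵢ² + σ²/τ²).
Σxᵢyᵢ = 1·4 + 4·5 + 5·3 + 5·6 + 2·3 = 75; Σxᵢ² = 71; σ²/τ² = 0.5.
β̂_MAP = 75 / (71 + 0.5) = 75/71.5 ≈ 1.049.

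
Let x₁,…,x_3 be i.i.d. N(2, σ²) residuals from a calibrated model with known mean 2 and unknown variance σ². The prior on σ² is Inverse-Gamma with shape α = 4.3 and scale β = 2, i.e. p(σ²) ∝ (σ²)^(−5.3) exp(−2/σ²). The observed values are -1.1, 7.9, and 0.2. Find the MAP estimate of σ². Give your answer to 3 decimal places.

Sum of squared deviations about the known mean: SS = (-1.1−2)² + (7.9−2)² + (0.2−2)² = 47.66.
The Normal likelihood contributes (σ²)^(−n/2) exp(−SS/(2σ²)), so the posterior is Inverse-Gamma(α + n/2, β + SS/2) = Inverse-Gamma(5.8, 25.83).
The mode of Inverse-Gamma(a, b) is b/(a+1) = 25.83/6.8 ≈ 3.799.

σ̂²_MAP = 3.799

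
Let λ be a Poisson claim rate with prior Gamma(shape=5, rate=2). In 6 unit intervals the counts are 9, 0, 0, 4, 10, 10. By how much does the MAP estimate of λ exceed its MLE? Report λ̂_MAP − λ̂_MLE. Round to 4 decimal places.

Σxᵢ = 33. Posterior is Gamma(38, 8); MAP = (38−1)/8 = 37/8 ≈ 4.62500.
MLE = x̄ = 33/6 ≈ 5.50000.
Difference = 37/8 − 33/6 = -7/8 ≈ -0.8750.

MAP − MLE = -0.8750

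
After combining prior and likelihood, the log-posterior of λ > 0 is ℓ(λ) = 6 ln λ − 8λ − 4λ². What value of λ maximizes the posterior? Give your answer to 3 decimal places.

ℓ'(λ) = 6/λ − 8 − 8λ. Setting this to zero and multiplying by λ: 8λ² + 8λ − 6 = 0.
λ = (−8 + √(8² + 4·8·6)) / (2·8) = (−8 + √256) / 16 = (−8 + 16)/16 = 1/2.
ℓ''(λ) = −6/λ² − 8 < 0, confirming a maximum.

λ̂_MAP = 0.500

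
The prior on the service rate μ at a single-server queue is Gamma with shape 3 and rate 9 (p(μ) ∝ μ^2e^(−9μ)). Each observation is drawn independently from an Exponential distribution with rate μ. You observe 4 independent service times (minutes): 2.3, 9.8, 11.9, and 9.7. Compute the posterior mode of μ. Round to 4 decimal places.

The Exponential(rate=μ) likelihood is ∝ μ^n e^(−μΣtᵢ). Here n = 4 and Σtᵢ = 2.3 + 9.8 + 11.9 + 9.7 = 33.7.
Posterior ∝ μ^2e^(−9μ) · μ^4e^(−33.7μ) = μ^6e^(−42.7μ), i.e. Gamma(7, 42.7).
Mode = (a−1)/b = 6/42.7 ≈ 0.1405.

μ̂_MAP = 0.1405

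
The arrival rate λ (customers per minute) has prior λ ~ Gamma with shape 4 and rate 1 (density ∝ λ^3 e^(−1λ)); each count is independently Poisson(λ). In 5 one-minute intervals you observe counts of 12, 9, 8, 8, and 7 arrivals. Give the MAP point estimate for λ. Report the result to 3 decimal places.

Σxᵢ = 12+9+8+8+7 = 44, with n = 5.
Posterior ∝ λ^3e^(−1λ) · λ^44e^(−5λ) = λ^47e^(−6λ), i.e. Gamma(shape=48, rate=6).
The mode of a Gamma(a, b) with a ≥ 1 (shape–rate) is (a−1)/b = 47/6 ≈ 7.833.

λ̂_MAP = 7.833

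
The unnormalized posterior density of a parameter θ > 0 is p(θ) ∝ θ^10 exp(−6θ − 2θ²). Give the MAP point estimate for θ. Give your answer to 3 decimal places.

ℓ'(θ) = 10/θ − 6 − 4θ. Setting this to zero and multiplying by θ: 4θ² + 6θ − 10 = 0.
θ = (−6 + √(6² + 4·4·10)) / (2·4) = (−6 + √196) / 8 = (−6 + 14)/8 = 1.
ℓ''(θ) = −10/θ² − 4 < 0, confirming a maximum.

θ̂_MAP = 1.000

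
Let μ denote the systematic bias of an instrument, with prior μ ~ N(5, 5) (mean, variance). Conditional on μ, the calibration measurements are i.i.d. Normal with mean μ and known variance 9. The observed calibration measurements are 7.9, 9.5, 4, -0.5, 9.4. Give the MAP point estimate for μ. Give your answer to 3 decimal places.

μ̂_MAP = 5.779

n = 5; x̄ = (7.9 + 9.5 + 4 + (-0.5) + 9.4)/5 = 30.3/5 = 6.06.
For a Normal prior and Normal likelihood with known variance, the posterior is Normal; its mode equals its mean, the precision-weighted average.
Prior precision 1/σ₀² = 1/5 = 0.2; data precision n/σ² = 5/9.
μ̂ = (0.2·5 + (5/9)·6.06) / (0.2 + 5/9) = (131/30)/(34/45) = 393/68 ≈ 5.779.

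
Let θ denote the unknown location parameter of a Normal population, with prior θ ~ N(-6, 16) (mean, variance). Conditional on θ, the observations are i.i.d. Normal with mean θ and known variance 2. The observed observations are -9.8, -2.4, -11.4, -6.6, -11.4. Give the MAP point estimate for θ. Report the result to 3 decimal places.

n = 5; x̄ = ((-9.8) + (-2.4) + (-11.4) + (-6.6) + (-11.4))/5 = -41.6/5 = -8.32.
For a Normal prior and Normal likelihood with known variance, the posterior is Normal; its mode equals its mean, the precision-weighted average.
Prior precision 1/σ₀² = 1/16 = 0.0625; data precision n/σ² = 5/2 = 2.5.
θ̂ = (0.0625·(-6) + 2.5·(-8.32)) / (0.0625 + 2.5) = (-21.175)/2.5625 = -1694/205 ≈ -8.263.

θ̂_MAP = -8.263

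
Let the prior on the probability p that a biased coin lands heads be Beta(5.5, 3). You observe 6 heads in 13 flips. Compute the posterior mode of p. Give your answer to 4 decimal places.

Prior: Beta(5.5, 3).
Data: 6 successes in 13 trials. The binomial likelihood contributes p^6(1−p)^7, so the posterior is Beta(5.5+6, 3+7) = Beta(11.5, 10).
For Beta(a, b) with a, b > 1 the mode is (a−1)/(a+b−2) = 10.5/19.5 ≈ 0.5385.

p̂_MAP = 0.5385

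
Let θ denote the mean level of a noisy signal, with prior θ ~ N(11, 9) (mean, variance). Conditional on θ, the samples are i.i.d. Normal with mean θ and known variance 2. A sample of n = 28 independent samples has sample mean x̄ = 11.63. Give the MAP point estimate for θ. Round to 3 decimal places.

θ̂_MAP = 11.625

n = 28, x̄ = 11.63.
For a Normal prior and Normal likelihood with known variance, the posterior is Normal; its mode equals its mean, the precision-weighted average.
Prior precision 1/σ₀² = 1/9; data precision n/σ² = 28/2 = 14.
θ̂ = ((1/9)·11 + 14·11.63) / (1/9 + 14) = (73819/450)/(127/9) = 73819/6350 ≈ 11.625.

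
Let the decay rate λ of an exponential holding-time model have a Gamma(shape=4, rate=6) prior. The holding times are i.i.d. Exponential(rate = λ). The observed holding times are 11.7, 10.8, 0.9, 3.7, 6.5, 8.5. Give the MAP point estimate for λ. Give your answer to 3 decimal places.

λ̂_MAP = 0.187

The Exponential(rate=λ) likelihood is ∝ λ^n e^(−λΣtᵢ). Here n = 6 and Σtᵢ = 11.7 + 10.8 + 0.9 + 3.7 + 6.5 + 8.5 = 42.1.
Posterior ∝ λ^3e^(−6λ) · λ^6e^(−42.1λ) = λ^9e^(−48.1λ), i.e. Gamma(10, 48.1).
Mode = (a−1)/b = 9/48.1 ≈ 0.187.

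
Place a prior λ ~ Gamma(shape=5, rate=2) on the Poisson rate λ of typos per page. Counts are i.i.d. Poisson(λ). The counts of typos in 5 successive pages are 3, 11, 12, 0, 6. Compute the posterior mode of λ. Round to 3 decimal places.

Σxᵢ = 3+11+12+0+6 = 32, with n = 5.
Posterior ∝ λ^4e^(−2λ) · λ^32e^(−5λ) = λ^36e^(−7λ), i.e. Gamma(shape=37, rate=7).
The mode of a Gamma(a, b) with a ≥ 1 (shape–rate) is (a−1)/b = 36/7 ≈ 5.143.

λ̂_MAP = 5.143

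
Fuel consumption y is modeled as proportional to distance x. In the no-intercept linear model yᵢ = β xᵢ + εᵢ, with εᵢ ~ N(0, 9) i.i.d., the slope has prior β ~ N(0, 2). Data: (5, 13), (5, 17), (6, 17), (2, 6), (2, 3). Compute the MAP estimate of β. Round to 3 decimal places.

log p(β | y) = −Σ(yᵢ − βxᵢ)²/(2·9) − β²/(2·2) + const.
Setting the derivative to zero: Σxᵢ(yᵢ − βxᵢ)/9 − β/2 = 0, so β = Σxᵢyᵢ / (Σxᵢ² + σ²/τ²).
Σxᵢyᵢ = 5·13 + 5·17 + 6·17 + 2·6 + 2·3 = 270; Σxᵢ² = 94; σ²/τ² = 4.5.
β̂_MAP = 270 / (94 + 4.5) = 270/98.5 ≈ 2.741.

β̂_MAP = 2.741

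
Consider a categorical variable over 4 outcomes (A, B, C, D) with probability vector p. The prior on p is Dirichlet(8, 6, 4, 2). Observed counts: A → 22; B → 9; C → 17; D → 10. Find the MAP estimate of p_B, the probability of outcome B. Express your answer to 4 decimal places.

MAP estimate of p_B = 0.1892

The posterior is Dirichlet(αᵢ + nᵢ) = Dirichlet(30, 15, 21, 12).
For a Dirichlet(a₁,…,a_K) with all aᵢ > 1, the mode has j-th component (aⱼ − 1)/(Σaᵢ − K).
Here Σaᵢ = 78 and K = 4, so p_B = (15 − 1)/(78 − 4) = 14/74 ≈ 0.1892.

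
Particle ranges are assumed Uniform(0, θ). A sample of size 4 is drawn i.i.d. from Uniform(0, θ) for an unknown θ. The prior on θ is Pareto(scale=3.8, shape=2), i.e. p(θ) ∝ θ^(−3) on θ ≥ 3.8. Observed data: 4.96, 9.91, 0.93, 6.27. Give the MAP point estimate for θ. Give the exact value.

The Uniform(0, θ) likelihood is θ^(−n) for θ ≥ max(xᵢ), zero otherwise. Here max(xᵢ) = 9.91.
Posterior ∝ θ^(−3) · θ^(−4) = θ^(−7) on θ ≥ max(3.8, 9.91) = 9.91.
This density is strictly decreasing in θ, so the posterior mode lies at the lower boundary of the support.

θ̂_MAP = 9.91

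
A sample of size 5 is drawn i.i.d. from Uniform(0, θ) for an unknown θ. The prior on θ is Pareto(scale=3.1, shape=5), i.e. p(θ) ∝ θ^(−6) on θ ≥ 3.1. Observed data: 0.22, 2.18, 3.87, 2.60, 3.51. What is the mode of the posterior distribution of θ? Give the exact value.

θ̂_MAP = 3.87

The Uniform(0, θ) likelihood is θ^(−n) for θ ≥ max(xᵢ), zero otherwise. Here max(xᵢ) = 3.87.
Posterior ∝ θ^(−6) · θ^(−5) = θ^(−11) on θ ≥ max(3.1, 3.87) = 3.87.
This density is strictly decreasing in θ, so the posterior mode lies at the lower boundary of the support.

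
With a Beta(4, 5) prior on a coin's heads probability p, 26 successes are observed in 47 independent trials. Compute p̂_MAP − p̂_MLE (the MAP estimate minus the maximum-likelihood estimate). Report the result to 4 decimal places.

Posterior is Beta(30, 26); MAP = (30−1)/(56−2) = 29/54 ≈ 0.53704.
MLE ignores the prior: p̂_MLE = k/n = 26/47 ≈ 0.55319.
Difference = 29/54 − 26/47 = -41/2538 ≈ -0.0162.

MAP − MLE = -0.0162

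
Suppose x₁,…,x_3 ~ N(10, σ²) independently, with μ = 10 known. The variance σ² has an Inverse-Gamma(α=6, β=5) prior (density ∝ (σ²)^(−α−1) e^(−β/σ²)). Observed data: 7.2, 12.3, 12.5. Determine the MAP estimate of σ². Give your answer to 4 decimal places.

Sum of squared deviations about the known mean: SS = (7.2−10)² + (12.3−10)² + (12.5−10)² = 19.38.
The Normal likelihood contributes (σ²)^(−n/2) exp(−SS/(2σ²)), so the posterior is Inverse-Gamma(α + n/2, β + SS/2) = Inverse-Gamma(7.5, 14.69).
The mode of Inverse-Gamma(a, b) is b/(a+1) = 14.69/8.5 ≈ 1.7282.

σ̂²_MAP = 1.7282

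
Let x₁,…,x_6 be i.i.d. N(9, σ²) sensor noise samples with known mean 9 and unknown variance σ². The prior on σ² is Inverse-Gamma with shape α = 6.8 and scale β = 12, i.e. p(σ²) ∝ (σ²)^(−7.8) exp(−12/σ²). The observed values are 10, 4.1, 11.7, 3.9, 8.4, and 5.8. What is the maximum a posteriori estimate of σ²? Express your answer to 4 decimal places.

σ̂²_MAP = 4.3014

Sum of squared deviations about the known mean: SS = (10−9)² + (4.1−9)² + (11.7−9)² + (3.9−9)² + (8.4−9)² + (5.8−9)² = 68.91.
The Normal likelihood contributes (σ²)^(−n/2) exp(−SS/(2σ²)), so the posterior is Inverse-Gamma(α + n/2, β + SS/2) = Inverse-Gamma(9.8, 46.455).
The mode of Inverse-Gamma(a, b) is b/(a+1) = 46.455/10.8 ≈ 4.3014.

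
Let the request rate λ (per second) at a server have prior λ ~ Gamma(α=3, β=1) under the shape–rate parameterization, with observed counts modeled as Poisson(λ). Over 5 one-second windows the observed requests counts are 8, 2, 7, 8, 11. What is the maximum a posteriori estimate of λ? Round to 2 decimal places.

Σxᵢ = 8+2+7+8+11 = 36, with n = 5.
Posterior ∝ λ^2e^(−1λ) · λ^36e^(−5λ) = λ^38e^(−6λ), i.e. Gamma(shape=39, rate=6).
The mode of a Gamma(a, b) with a ≥ 1 (shape–rate) is (a−1)/b = 38/6 ≈ 6.33.

λ̂_MAP = 6.33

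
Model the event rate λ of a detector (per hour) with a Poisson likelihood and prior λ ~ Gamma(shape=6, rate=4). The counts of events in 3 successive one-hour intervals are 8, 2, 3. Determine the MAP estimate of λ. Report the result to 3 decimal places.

Σxᵢ = 8+2+3 = 13, with n = 3.
Posterior ∝ λ^5e^(−4λ) · λ^13e^(−3λ) = λ^18e^(−7λ), i.e. Gamma(shape=19, rate=7).
The mode of a Gamma(a, b) with a ≥ 1 (shape–rate) is (a−1)/b = 18/7 ≈ 2.571.

λ̂_MAP = 2.571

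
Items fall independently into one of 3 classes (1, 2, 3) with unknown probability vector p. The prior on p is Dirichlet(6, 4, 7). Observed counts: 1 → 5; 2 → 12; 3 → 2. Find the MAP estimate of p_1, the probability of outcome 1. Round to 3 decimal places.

MAP estimate: 0.303

The posterior is Dirichlet(αᵢ + nᵢ) = Dirichlet(11, 16, 9).
For a Dirichlet(a₁,…,a_K) with all aᵢ > 1, the mode has j-th component (aⱼ − 1)/(Σaᵢ − K).
Here Σaᵢ = 36 and K = 3, so p_1 = (11 − 1)/(36 − 3) = 10/33 ≈ 0.303.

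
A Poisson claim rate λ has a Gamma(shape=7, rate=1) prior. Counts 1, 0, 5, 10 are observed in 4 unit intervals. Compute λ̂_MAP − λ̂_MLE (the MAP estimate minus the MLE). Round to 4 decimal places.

Σxᵢ = 16. Posterior is Gamma(23, 5); MAP = (23−1)/5 = 22/5 ≈ 4.40000.
MLE = x̄ = 16/4 ≈ 4.00000.
Difference = 22/5 − 16/4 = 2/5 ≈ 0.4000.

MAP − MLE = 0.4000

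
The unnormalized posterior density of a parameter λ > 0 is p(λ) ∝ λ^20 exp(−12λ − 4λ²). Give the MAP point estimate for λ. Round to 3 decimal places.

ℓ'(λ) = 20/λ − 12 − 8λ. Setting this to zero and multiplying by λ: 8λ² + 12λ − 20 = 0.
λ = (−12 + √(12² + 4·8·20)) / (2·8) = (−12 + √784) / 16 = (−12 + 28)/16 = 1.
ℓ''(λ) = −20/λ² − 8 < 0, confirming a maximum.

λ̂_MAP = 1.000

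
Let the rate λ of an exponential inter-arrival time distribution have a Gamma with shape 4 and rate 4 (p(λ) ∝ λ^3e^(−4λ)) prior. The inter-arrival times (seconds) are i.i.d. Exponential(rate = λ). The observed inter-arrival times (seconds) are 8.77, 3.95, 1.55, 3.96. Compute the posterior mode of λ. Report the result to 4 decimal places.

The Exponential(rate=λ) likelihood is ∝ λ^n e^(−λΣtᵢ). Here n = 4 and Σtᵢ = 8.77 + 3.95 + 1.55 + 3.96 = 18.23.
Posterior ∝ λ^3e^(−4λ) · λ^4e^(−18.23λ) = λ^7e^(−22.23λ), i.e. Gamma(8, 22.23).
Mode = (a−1)/b = 7/22.23 ≈ 0.3149.

λ̂_MAP = 0.3149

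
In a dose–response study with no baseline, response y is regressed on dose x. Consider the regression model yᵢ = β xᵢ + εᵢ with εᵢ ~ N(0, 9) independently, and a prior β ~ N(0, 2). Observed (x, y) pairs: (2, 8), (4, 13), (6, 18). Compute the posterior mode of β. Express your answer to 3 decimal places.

β̂_MAP = 2.909

log p(β | y) = −Σ(yᵢ − βxᵢ)²/(2·9) − β²/(2·2) + const.
Setting the derivative to zero: Σxᵢ(yᵢ − βxᵢ)/9 − β/2 = 0, so β = Σxᵢyᵢ / (Σxᵢ² + σ²/τ²).
Σxᵢyᵢ = 2·8 + 4·13 + 6·18 = 176; Σxᵢ² = 56; σ²/τ² = 4.5.
β̂_MAP = 176 / (56 + 4.5) = 176/60.5 ≈ 2.909.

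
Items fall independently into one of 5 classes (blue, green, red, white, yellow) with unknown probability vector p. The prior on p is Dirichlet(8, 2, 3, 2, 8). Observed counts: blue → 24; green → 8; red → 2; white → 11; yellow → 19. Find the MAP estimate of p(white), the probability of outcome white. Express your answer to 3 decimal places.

MAP estimate of p(white) = 0.146

The posterior is Dirichlet(αᵢ + nᵢ) = Dirichlet(32, 10, 5, 13, 27).
For a Dirichlet(a₁,…,a_K) with all aᵢ > 1, the mode has j-th component (aⱼ − 1)/(Σaᵢ − K).
Here Σaᵢ = 87 and K = 5, so p(white) = (13 − 1)/(87 − 5) = 12/82 ≈ 0.146.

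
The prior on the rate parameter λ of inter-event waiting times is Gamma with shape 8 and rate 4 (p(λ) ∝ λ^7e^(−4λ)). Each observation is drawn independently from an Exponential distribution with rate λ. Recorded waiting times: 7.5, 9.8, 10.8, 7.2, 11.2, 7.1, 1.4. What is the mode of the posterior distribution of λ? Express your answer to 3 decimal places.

λ̂_MAP = 0.237

The Exponential(rate=λ) likelihood is ∝ λ^n e^(−λΣtᵢ). Here n = 7 and Σtᵢ = 7.5 + 9.8 + 10.8 + 7.2 + 11.2 + 7.1 + 1.4 = 55.
Posterior ∝ λ^7e^(−4λ) · λ^7e^(−55λ) = λ^14e^(−59λ), i.e. Gamma(15, 59).
Mode = (a−1)/b = 14/59 ≈ 0.237.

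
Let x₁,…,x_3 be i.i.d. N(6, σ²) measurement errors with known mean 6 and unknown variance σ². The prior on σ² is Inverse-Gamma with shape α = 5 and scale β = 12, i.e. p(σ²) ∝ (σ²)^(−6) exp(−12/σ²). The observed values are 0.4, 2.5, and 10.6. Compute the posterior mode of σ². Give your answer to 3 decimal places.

Sum of squared deviations about the known mean: SS = (0.4−6)² + (2.5−6)² + (10.6−6)² = 64.77.
The Normal likelihood contributes (σ²)^(−n/2) exp(−SS/(2σ²)), so the posterior is Inverse-Gamma(α + n/2, β + SS/2) = Inverse-Gamma(6.5, 44.385).
The mode of Inverse-Gamma(a, b) is b/(a+1) = 44.385/7.5 ≈ 5.918.

σ̂²_MAP = 5.918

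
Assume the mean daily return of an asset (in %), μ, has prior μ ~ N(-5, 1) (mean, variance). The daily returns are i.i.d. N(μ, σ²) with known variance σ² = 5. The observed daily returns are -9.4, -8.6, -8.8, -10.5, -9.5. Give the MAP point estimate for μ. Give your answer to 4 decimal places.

μ̂_MAP = -7.1800

n = 5; x̄ = ((-9.4) + (-8.6) + (-8.8) + (-10.5) + (-9.5))/5 = -46.8/5 = -9.36.
For a Normal prior and Normal likelihood with known variance, the posterior is Normal; its mode equals its mean, the precision-weighted average.
Prior precision 1/σ₀² = 1/1 = 1; data precision n/σ² = 5/5 = 1.
μ̂ = (1·(-5) + 1·(-9.36)) / (1 + 1) = (-14.36)/2 = -7.1800.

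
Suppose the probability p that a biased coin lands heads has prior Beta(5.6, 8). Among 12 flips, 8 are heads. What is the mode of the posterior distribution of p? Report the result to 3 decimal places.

p̂_MAP = 0.534

Prior: Beta(5.6, 8).
Data: 8 successes in 12 trials. The binomial likelihood contributes p^8(1−p)^4, so the posterior is Beta(5.6+8, 8+4) = Beta(13.6, 12).
For Beta(a, b) with a, b > 1 the mode is (a−1)/(a+b−2) = 12.6/23.6 ≈ 0.534.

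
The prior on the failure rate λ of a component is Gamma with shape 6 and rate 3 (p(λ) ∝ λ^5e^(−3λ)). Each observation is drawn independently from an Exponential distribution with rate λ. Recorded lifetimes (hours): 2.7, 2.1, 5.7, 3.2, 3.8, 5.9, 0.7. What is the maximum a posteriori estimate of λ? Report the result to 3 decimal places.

λ̂_MAP = 0.443

The Exponential(rate=λ) likelihood is ∝ λ^n e^(−λΣtᵢ). Here n = 7 and Σtᵢ = 2.7 + 2.1 + 5.7 + 3.2 + 3.8 + 5.9 + 0.7 = 24.1.
Posterior ∝ λ^5e^(−3λ) · λ^7e^(−24.1λ) = λ^12e^(−27.1λ), i.e. Gamma(13, 27.1).
Mode = (a−1)/b = 12/27.1 ≈ 0.443.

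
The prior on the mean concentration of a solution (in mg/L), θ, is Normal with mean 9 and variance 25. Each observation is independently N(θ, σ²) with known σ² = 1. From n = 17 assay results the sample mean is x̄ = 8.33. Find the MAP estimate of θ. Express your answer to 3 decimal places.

n = 17, x̄ = 8.33.
For a Normal prior and Normal likelihood with known variance, the posterior is Normal; its mode equals its mean, the precision-weighted average.
Prior precision 1/σ₀² = 1/25 = 0.04; data precision n/σ² = 17/1 = 17.
θ̂ = (0.04·9 + 17·8.33) / (0.04 + 17) = 141.97/17.04 = 14197/1704 ≈ 8.332.

θ̂_MAP = 8.332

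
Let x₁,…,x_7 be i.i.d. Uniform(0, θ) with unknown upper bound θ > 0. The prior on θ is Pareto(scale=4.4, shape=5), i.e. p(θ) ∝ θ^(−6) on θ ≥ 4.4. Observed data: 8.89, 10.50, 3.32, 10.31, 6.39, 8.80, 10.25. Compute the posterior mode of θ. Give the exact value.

θ̂_MAP = 10.50

The Uniform(0, θ) likelihood is θ^(−n) for θ ≥ max(xᵢ), zero otherwise. Here max(xᵢ) = 10.50.
Posterior ∝ θ^(−6) · θ^(−7) = θ^(−13) on θ ≥ max(4.4, 10.50) = 10.50.
This density is strictly decreasing in θ, so the posterior mode lies at the lower boundary of the support.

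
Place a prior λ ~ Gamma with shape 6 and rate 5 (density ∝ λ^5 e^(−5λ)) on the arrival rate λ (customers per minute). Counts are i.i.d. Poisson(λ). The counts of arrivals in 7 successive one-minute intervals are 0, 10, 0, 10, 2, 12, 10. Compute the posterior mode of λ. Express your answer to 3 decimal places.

λ̂_MAP = 4.083

Σxᵢ = 0+10+0+10+2+12+10 = 44, with n = 7.
Posterior ∝ λ^5e^(−5λ) · λ^44e^(−7λ) = λ^49e^(−12λ), i.e. Gamma(shape=50, rate=12).
The mode of a Gamma(a, b) with a ≥ 1 (shape–rate) is (a−1)/b = 49/12 ≈ 4.083.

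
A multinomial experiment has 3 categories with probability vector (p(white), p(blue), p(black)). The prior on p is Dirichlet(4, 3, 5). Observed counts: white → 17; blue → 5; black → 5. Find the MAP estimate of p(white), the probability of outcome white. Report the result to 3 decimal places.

The posterior is Dirichlet(αᵢ + nᵢ) = Dirichlet(21, 8, 10).
For a Dirichlet(a₁,…,a_K) with all aᵢ > 1, the mode has j-th component (aⱼ − 1)/(Σaᵢ − K).
Here Σaᵢ = 39 and K = 3, so p(white) = (21 − 1)/(39 − 3) = 20/36 ≈ 0.556.

MAP estimate of p(white) = 0.556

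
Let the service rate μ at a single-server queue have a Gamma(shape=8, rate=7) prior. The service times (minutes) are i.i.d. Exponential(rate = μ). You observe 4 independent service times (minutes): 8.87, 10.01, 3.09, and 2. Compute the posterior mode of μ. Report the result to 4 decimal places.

μ̂_MAP = 0.3552

The Exponential(rate=μ) likelihood is ∝ μ^n e^(−μΣtᵢ). Here n = 4 and Σtᵢ = 8.87 + 10.01 + 3.09 + 2 = 23.97.
Posterior ∝ μ^7e^(−7μ) · μ^4e^(−23.97μ) = μ^11e^(−30.97μ), i.e. Gamma(12, 30.97).
Mode = (a−1)/b = 11/30.97 ≈ 0.3552.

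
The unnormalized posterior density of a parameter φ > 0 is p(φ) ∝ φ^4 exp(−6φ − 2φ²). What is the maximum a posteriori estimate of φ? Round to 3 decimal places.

ℓ'(φ) = 4/φ − 6 − 4φ. Setting this to zero and multiplying by φ: 4φ² + 6φ − 4 = 0.
φ = (−6 + √(6² + 4·4·4)) / (2·4) = (−6 + √100) / 8 = (−6 + 10)/8 = 1/2.
ℓ''(φ) = −4/φ² − 4 < 0, confirming a maximum.

φ̂_MAP = 0.500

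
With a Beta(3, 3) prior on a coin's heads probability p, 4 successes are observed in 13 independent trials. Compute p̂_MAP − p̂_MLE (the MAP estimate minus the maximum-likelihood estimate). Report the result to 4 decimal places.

Posterior is Beta(7, 12); MAP = (7−1)/(19−2) = 6/17 ≈ 0.35294.
MLE ignores the prior: p̂_MLE = k/n = 4/13 ≈ 0.30769.
Difference = 6/17 − 4/13 = 10/221 ≈ 0.0452.

MAP − MLE = 0.0452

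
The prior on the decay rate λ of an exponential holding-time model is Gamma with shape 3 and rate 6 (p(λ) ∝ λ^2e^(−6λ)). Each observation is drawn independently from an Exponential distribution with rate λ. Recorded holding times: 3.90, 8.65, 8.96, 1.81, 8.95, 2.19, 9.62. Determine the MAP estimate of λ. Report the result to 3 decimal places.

λ̂_MAP = 0.180

The Exponential(rate=λ) likelihood is ∝ λ^n e^(−λΣtᵢ). Here n = 7 and Σtᵢ = 3.90 + 8.65 + 8.96 + 1.81 + 8.95 + 2.19 + 9.62 = 44.08.
Posterior ∝ λ^2e^(−6λ) · λ^7e^(−44.08λ) = λ^9e^(−50.08λ), i.e. Gamma(10, 50.08).
Mode = (a−1)/b = 9/50.08 ≈ 0.180.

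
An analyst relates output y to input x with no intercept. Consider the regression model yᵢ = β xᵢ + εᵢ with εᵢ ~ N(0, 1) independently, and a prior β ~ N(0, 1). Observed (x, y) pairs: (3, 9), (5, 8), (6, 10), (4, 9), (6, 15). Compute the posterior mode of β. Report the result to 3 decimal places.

β̂_MAP = 2.057

log p(β | y) = −Σ(yᵢ − βxᵢ)²/(2·1) − β²/(2·1) + const.
Setting the derivative to zero: Σxᵢ(yᵢ − βxᵢ)/1 − β/1 = 0, so β = Σxᵢyᵢ / (Σxᵢ² + σ²/τ²).
Σxᵢyᵢ = 3·9 + 5·8 + 6·10 + 4·9 + 6·15 = 253; Σxᵢ² = 122; σ²/τ² = 1.
β̂_MAP = 253 / (122 + 1) = 253/123 ≈ 2.057.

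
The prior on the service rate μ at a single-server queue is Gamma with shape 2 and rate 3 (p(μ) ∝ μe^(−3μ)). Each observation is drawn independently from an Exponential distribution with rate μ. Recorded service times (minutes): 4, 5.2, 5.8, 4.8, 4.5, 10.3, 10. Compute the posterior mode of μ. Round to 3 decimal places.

μ̂_MAP = 0.168

The Exponential(rate=μ) likelihood is ∝ μ^n e^(−μΣtᵢ). Here n = 7 and Σtᵢ = 4 + 5.2 + 5.8 + 4.8 + 4.5 + 10.3 + 10 = 44.6.
Posterior ∝ μe^(−3μ) · μ^7e^(−44.6μ) = μ^8e^(−47.6μ), i.e. Gamma(9, 47.6).
Mode = (a−1)/b = 8/47.6 ≈ 0.168.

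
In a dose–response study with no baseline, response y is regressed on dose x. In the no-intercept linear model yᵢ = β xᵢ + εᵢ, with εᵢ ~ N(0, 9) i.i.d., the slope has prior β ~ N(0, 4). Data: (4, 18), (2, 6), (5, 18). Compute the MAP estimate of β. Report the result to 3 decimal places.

log p(β | y) = −Σ(yᵢ − βxᵢ)²/(2·9) − β²/(2·4) + const.
Setting the derivative to zero: Σxᵢ(yᵢ − βxᵢ)/9 − β/4 = 0, so β = Σxᵢyᵢ / (Σxᵢ² + σ²/τ²).
Σxᵢyᵢ = 4·18 + 2·6 + 5·18 = 174; Σxᵢ² = 45; σ²/τ² = 2.25.
β̂_MAP = 174 / (45 + 2.25) = 174/47.25 ≈ 3.683.

β̂_MAP = 3.683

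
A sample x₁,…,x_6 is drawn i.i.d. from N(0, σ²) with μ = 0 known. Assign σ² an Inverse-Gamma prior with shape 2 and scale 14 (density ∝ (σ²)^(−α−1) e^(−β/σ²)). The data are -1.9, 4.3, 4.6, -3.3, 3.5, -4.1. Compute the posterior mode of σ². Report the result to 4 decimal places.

σ̂²_MAP = 9.2675

Sum of squared deviations about the known mean: SS = (-1.9−0)² + (4.3−0)² + (4.6−0)² + (-3.3−0)² + (3.5−0)² + (-4.1−0)² = 83.21.
The Normal likelihood contributes (σ²)^(−n/2) exp(−SS/(2σ²)), so the posterior is Inverse-Gamma(α + n/2, β + SS/2) = Inverse-Gamma(5, 55.605).
The mode of Inverse-Gamma(a, b) is b/(a+1) = 55.605/6 ≈ 9.2675.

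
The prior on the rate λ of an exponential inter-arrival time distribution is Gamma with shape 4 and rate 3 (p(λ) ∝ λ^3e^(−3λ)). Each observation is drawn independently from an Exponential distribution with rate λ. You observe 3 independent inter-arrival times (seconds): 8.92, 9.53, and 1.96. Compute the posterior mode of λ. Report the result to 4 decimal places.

The Exponential(rate=λ) likelihood is ∝ λ^n e^(−λΣtᵢ). Here n = 3 and Σtᵢ = 8.92 + 9.53 + 1.96 = 20.41.
Posterior ∝ λ^3e^(−3λ) · λ^3e^(−20.41λ) = λ^6e^(−23.41λ), i.e. Gamma(7, 23.41).
Mode = (a−1)/b = 6/23.41 ≈ 0.2563.

λ̂_MAP = 0.2563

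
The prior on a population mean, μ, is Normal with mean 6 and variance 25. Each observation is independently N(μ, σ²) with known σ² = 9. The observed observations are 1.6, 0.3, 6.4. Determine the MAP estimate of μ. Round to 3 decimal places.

μ̂_MAP = 3.113

n = 3; x̄ = (1.6 + 0.3 + 6.4)/3 = 8.3/3 = 83/30 ≈ 2.7667.
For a Normal prior and Normal likelihood with known variance, the posterior is Normal; its mode equals its mean, the precision-weighted average.
Prior precision 1/σ₀² = 1/25 = 0.04; data precision n/σ² = 3/9 = 1/3.
μ̂ = (0.04·6 + (1/3)·(83/30)) / (0.04 + 1/3) = (523/450)/(28/75) = 523/168 ≈ 3.113.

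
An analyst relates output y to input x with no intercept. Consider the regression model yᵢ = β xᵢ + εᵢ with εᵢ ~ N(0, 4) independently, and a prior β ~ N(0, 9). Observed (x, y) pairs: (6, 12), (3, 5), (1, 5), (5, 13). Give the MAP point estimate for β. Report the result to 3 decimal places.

β̂_MAP = 2.198

log p(β | y) = −Σ(yᵢ − βxᵢ)²/(2·4) − β²/(2·9) + const.
Setting the derivative to zero: Σxᵢ(yᵢ − βxᵢ)/4 − β/9 = 0, so β = Σxᵢyᵢ / (Σxᵢ² + σ²/τ²).
Σxᵢyᵢ = 6·12 + 3·5 + 1·5 + 5·13 = 157; Σxᵢ² = 71; σ²/τ² = 4/9.
β̂_MAP = 157 / (71 + 4/9) = 157/(643/9) = 1413/643 ≈ 2.198.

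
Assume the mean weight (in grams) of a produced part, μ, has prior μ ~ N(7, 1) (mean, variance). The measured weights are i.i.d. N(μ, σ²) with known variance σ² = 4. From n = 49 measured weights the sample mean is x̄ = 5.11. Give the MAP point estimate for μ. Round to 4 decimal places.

n = 49, x̄ = 5.11.
For a Normal prior and Normal likelihood with known variance, the posterior is Normal; its mode equals its mean, the precision-weighted average.
Prior precision 1/σ₀² = 1/1 = 1; data precision n/σ² = 49/4 = 12.25.
μ̂ = (1·7 + 12.25·5.11) / (1 + 12.25) = 69.5975/13.25 = 27839/5300 ≈ 5.2526.

μ̂_MAP = 5.2526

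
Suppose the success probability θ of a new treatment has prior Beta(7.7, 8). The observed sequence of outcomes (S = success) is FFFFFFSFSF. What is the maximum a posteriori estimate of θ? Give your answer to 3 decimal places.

Prior: Beta(7.7, 8).
Data: 2 successes in 10 trials (from the sequence). The binomial likelihood contributes θ^2(1−θ)^8, so the posterior is Beta(7.7+2, 8+8) = Beta(9.7, 16).
For Beta(a, b) with a, b > 1 the mode is (a−1)/(a+b−2) = 8.7/23.7 ≈ 0.367.

θ̂_MAP = 0.367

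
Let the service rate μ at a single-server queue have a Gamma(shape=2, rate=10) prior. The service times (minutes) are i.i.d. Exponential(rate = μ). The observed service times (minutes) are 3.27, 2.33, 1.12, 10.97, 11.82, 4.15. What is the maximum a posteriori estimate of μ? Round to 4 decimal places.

μ̂_MAP = 0.1603

The Exponential(rate=μ) likelihood is ∝ μ^n e^(−μΣtᵢ). Here n = 6 and Σtᵢ = 3.27 + 2.33 + 1.12 + 10.97 + 11.82 + 4.15 = 33.66.
Posterior ∝ μe^(−10μ) · μ^6e^(−33.66μ) = μ^7e^(−43.66μ), i.e. Gamma(8, 43.66).
Mode = (a−1)/b = 7/43.66 ≈ 0.1603.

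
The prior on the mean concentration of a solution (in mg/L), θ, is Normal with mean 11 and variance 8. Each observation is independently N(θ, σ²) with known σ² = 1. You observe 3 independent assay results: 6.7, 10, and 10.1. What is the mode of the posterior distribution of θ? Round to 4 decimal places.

n = 3; x̄ = (6.7 + 10 + 10.1)/3 = 26.8/3 = 134/15 ≈ 8.9333.
For a Normal prior and Normal likelihood with known variance, the posterior is Normal; its mode equals its mean, the precision-weighted average.
Prior precision 1/σ₀² = 1/8 = 0.125; data precision n/σ² = 3/1 = 3.
θ̂ = (0.125·11 + 3·(134/15)) / (0.125 + 3) = 28.175/3.125 = 9.0160.

θ̂_MAP = 9.0160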